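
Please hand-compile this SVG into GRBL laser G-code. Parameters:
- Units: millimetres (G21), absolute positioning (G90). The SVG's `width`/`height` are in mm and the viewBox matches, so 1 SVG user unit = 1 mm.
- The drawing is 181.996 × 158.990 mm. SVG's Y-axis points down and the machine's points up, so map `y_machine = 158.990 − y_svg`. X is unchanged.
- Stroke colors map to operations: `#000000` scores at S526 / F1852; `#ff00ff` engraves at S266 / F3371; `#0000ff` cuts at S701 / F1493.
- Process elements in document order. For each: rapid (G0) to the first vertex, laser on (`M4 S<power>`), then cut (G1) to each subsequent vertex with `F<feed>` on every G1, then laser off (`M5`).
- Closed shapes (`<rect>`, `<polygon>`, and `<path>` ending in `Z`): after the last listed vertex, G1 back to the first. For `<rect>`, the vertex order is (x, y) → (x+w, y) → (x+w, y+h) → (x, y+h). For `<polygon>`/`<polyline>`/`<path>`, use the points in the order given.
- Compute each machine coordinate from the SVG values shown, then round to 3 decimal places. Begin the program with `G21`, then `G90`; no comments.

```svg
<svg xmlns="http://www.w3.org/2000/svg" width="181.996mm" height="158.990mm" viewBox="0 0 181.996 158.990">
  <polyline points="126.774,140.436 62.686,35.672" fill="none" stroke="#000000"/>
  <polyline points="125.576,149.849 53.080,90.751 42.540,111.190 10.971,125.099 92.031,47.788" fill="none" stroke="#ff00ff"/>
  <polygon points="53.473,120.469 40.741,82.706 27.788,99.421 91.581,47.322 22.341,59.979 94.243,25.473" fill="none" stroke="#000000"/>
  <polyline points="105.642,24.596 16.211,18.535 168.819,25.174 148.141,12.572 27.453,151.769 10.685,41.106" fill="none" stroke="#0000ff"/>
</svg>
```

G21
G90
G0 X126.774 Y18.554
M4 S526
G1 X62.686 Y123.318 F1852
M5
G0 X125.576 Y9.141
M4 S266
G1 X53.080 Y68.239 F3371
G1 X42.540 Y47.800 F3371
G1 X10.971 Y33.891 F3371
G1 X92.031 Y111.202 F3371
M5
G0 X53.473 Y38.521
M4 S526
G1 X40.741 Y76.284 F1852
G1 X27.788 Y59.569 F1852
G1 X91.581 Y111.668 F1852
G1 X22.341 Y99.011 F1852
G1 X94.243 Y133.517 F1852
G1 X53.473 Y38.521 F1852
M5
G0 X105.642 Y134.394
M4 S701
G1 X16.211 Y140.455 F1493
G1 X168.819 Y133.816 F1493
G1 X148.141 Y146.418 F1493
G1 X27.453 Y7.221 F1493
G1 X10.685 Y117.884 F1493
M5

Since the viewBox matches the mm dimensions, user units are millimetres directly. The only transform is the Y-flip y_m = 158.990 − y_svg.

Shape 1 is a line segment drawn with `<polyline>`. Its stroke #000000 means score at S526, F1852. After flipping Y the toolpath is (126.774,18.554) → (62.686,123.318).

Shape 2 is a open polyline drawn with `<polyline>`. Its stroke #ff00ff means engrave at S266, F3371. After flipping Y the toolpath is (125.576,9.141) → (53.080,68.239) → (42.540,47.800) → (10.971,33.891) → (92.031,111.202).

Shape 3 is a closed polygon drawn with `<polygon>`. Its stroke #000000 means score at S526, F1852. After flipping Y the toolpath is (53.473,38.521) → (40.741,76.284) → (27.788,59.569) → (91.581,111.668) → (22.341,99.011) → (94.243,133.517) → (53.473,38.521), returning to the start.

Shape 4 is a open polyline drawn with `<polyline>`. Its stroke #0000ff means cut at S701, F1493. After flipping Y the toolpath is (105.642,134.394) → (16.211,140.455) → (168.819,133.816) → (148.141,146.418) → (27.453,7.221) → (10.685,117.884).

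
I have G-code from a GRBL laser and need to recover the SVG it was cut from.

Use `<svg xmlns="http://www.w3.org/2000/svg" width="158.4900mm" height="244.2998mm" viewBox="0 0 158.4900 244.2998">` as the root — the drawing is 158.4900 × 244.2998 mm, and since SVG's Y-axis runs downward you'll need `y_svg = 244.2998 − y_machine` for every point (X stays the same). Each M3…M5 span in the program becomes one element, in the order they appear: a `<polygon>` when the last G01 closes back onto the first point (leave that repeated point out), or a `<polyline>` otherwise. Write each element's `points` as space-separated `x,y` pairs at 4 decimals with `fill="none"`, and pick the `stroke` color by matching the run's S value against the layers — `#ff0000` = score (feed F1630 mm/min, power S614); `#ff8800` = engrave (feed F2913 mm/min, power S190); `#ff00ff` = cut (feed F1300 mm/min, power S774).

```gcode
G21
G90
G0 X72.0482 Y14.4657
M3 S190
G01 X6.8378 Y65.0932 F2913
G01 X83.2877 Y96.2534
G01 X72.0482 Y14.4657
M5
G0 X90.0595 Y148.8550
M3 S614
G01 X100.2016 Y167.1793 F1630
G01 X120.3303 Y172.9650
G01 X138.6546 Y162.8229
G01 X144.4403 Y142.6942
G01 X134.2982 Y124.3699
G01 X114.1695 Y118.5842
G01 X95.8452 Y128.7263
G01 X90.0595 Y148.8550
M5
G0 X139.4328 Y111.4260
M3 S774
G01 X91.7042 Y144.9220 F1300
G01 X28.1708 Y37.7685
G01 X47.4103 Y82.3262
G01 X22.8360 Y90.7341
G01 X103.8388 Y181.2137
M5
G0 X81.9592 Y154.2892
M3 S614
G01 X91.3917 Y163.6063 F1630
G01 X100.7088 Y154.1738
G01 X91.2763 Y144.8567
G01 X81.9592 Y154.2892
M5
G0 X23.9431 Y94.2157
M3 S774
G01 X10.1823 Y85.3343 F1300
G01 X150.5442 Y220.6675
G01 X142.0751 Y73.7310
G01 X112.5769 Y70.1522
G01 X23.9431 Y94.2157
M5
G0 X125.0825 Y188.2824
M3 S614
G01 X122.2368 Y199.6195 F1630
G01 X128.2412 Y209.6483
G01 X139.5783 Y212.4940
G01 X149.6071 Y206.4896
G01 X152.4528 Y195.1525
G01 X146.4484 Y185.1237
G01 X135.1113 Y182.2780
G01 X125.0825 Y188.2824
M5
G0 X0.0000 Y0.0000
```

Machine Y-up, SVG Y-down with viewBox height 244.2998, so y_svg = 244.2998 − y_machine; X carries over.

Run 1: S190 ⇒ engrave layer `#ff8800`. The run returns to its start, so emit a `<polygon>` with points (Y-flipped): 72.0482,229.8341 6.8378,179.2066 83.2877,148.0464.

Run 2: power S614 maps to stroke `#ff0000` (score). The run returns to its start, so emit a `<polygon>` with points (Y-flipped): 90.0595,95.4448 100.2016,77.1205 120.3303,71.3348 138.6546,81.4769 144.4403,101.6056 134.2982,119.9299 114.1695,125.7156 95.8452,115.5735.

Run 3: the run's S774 means `#ff00ff` (cut). The run is open, so emit a `<polyline>` with points (Y-flipped): 139.4328,132.8738 91.7042,99.3778 28.1708,206.5313 47.4103,161.9736 22.8360,153.5657 103.8388,63.0861.

Run 4: S614 ⇒ score layer `#ff0000`. The run returns to its start, so emit a `<polygon>` with points (Y-flipped): 81.9592,90.0106 91.3917,80.6935 100.7088,90.1260 91.2763,99.4431.

Run 5: the run's S774 means `#ff00ff` (cut). The run returns to its start, so emit a `<polygon>` with points (Y-flipped): 23.9431,150.0841 10.1823,158.9655 150.5442,23.6323 142.0751,170.5688 112.5769,174.1476.

Run 6: power S614 maps to stroke `#ff0000` (score). The run returns to its start, so emit a `<polygon>` with points (Y-flipped): 125.0825,56.0174 122.2368,44.6803 128.2412,34.6515 139.5783,31.8058 149.6071,37.8102 152.4528,49.1473 146.4484,59.1761 135.1113,62.0218.

<svg xmlns="http://www.w3.org/2000/svg" width="158.4900mm" height="244.2998mm" viewBox="0 0 158.4900 244.2998">
  <polygon points="72.0482,229.8341 6.8378,179.2066 83.2877,148.0464" fill="none" stroke="#ff8800"/>
  <polygon points="90.0595,95.4448 100.2016,77.1205 120.3303,71.3348 138.6546,81.4769 144.4403,101.6056 134.2982,119.9299 114.1695,125.7156 95.8452,115.5735" fill="none" stroke="#ff0000"/>
  <polyline points="139.4328,132.8738 91.7042,99.3778 28.1708,206.5313 47.4103,161.9736 22.8360,153.5657 103.8388,63.0861" fill="none" stroke="#ff00ff"/>
  <polygon points="81.9592,90.0106 91.3917,80.6935 100.7088,90.1260 91.2763,99.4431" fill="none" stroke="#ff0000"/>
  <polygon points="23.9431,150.0841 10.1823,158.9655 150.5442,23.6323 142.0751,170.5688 112.5769,174.1476" fill="none" stroke="#ff00ff"/>
  <polygon points="125.0825,56.0174 122.2368,44.6803 128.2412,34.6515 139.5783,31.8058 149.6071,37.8102 152.4528,49.1473 146.4484,59.1761 135.1113,62.0218" fill="none" stroke="#ff0000"/>
</svg>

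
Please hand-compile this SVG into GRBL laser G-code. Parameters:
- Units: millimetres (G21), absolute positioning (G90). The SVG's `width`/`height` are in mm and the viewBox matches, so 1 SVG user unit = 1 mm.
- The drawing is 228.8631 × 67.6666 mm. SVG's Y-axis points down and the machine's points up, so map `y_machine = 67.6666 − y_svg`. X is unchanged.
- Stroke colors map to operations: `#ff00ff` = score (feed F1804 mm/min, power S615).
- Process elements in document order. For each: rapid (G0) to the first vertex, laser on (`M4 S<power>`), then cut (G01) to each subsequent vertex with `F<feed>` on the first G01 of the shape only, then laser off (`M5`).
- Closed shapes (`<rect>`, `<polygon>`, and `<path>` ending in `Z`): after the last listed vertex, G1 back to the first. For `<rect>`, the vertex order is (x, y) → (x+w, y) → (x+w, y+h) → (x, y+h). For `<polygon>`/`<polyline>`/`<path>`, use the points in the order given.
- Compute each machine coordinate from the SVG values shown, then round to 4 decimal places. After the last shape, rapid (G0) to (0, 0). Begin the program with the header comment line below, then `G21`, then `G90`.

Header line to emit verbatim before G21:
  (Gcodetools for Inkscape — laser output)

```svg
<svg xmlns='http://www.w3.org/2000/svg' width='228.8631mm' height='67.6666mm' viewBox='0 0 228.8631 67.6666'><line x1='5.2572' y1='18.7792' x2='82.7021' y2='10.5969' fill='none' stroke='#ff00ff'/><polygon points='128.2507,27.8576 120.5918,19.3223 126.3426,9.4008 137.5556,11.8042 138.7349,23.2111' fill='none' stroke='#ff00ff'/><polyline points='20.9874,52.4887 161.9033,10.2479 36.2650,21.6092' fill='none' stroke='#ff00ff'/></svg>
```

Since the viewBox matches the mm dimensions, user units are millimetres directly. The only transform is the Y-flip y_m = 67.6666 − y_svg.

Shape 1 is a line segment drawn with `<line>`. Its stroke #ff00ff means score at S615, F1804. After flipping Y the toolpath is (5.2572,48.8874) → (82.7021,57.0697).

Shape 2 is a regular polygon drawn with `<polygon>`. Its stroke #ff00ff means score at S615, F1804. After flipping Y the toolpath is (128.2507,39.8090) → (120.5918,48.3443) → (126.3426,58.2658) → (137.5556,55.8624) → (138.7349,44.4555) → (128.2507,39.8090), returning to the start.

Shape 3 is a open polyline drawn with `<polyline>`. Its stroke #ff00ff means score at S615, F1804. After flipping Y the toolpath is (20.9874,15.1779) → (161.9033,57.4187) → (36.2650,46.0574).

(Gcodetools for Inkscape — laser output)
G21
G90
G0 X5.2572 Y48.8874
M4 S615
G01 X82.7021 Y57.0697 F1804
M5
G0 X128.2507 Y39.8090
M4 S615
G01 X120.5918 Y48.3443 F1804
G01 X126.3426 Y58.2658
G01 X137.5556 Y55.8624
G01 X138.7349 Y44.4555
G01 X128.2507 Y39.8090
M5
G0 X20.9874 Y15.1779
M4 S615
G01 X161.9033 Y57.4187 F1804
G01 X36.2650 Y46.0574
M5
G0 X0.0000 Y0.0000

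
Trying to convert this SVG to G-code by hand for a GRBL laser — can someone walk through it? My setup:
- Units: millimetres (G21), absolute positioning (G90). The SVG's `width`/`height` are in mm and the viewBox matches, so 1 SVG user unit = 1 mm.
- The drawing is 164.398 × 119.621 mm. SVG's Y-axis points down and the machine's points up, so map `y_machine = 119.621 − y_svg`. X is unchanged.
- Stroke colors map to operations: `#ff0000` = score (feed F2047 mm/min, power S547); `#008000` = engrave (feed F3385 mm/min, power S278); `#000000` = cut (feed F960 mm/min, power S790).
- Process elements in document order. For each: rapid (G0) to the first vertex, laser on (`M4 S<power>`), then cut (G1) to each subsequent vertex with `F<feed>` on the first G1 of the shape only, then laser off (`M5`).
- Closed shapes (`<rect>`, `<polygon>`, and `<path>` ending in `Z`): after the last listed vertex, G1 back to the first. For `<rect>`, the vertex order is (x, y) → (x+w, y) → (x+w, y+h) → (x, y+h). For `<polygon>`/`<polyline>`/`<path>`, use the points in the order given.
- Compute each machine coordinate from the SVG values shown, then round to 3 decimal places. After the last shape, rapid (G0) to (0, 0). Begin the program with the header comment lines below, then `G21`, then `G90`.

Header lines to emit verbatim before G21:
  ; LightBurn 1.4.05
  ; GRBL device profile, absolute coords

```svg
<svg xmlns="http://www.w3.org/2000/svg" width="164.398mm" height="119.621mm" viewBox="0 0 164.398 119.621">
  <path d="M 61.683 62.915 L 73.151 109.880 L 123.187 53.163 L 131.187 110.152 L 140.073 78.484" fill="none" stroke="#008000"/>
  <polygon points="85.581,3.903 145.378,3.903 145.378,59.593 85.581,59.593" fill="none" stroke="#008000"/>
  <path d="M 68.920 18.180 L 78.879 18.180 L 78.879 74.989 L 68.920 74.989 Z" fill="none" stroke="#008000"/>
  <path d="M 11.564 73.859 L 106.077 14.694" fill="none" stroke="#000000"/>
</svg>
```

1 u = 1 mm; y_m = 119.621 − y.

[1] `<path>` open polyline, #008000→engrave S278 F3385: (61.683,56.706) → (73.151,9.741) → (123.187,66.458) → (131.187,9.469) → (140.073,41.137)

[2] `<polygon>` rectangle, #008000→engrave S278 F3385: (85.581,115.718) → (145.378,115.718) → (145.378,60.028) → (85.581,60.028) → (85.581,115.718) (closed)

[3] `<path>` rectangle, #008000→engrave S278 F3385: (68.920,101.441) → (78.879,101.441) → (78.879,44.632) → (68.920,44.632) → (68.920,101.441) (closed)

[4] `<path>` line segment, #000000→cut S790 F960: (11.564,45.762) → (106.077,104.927)

; LightBurn 1.4.05
; GRBL device profile, absolute coords
G21
G90
G0 X61.683 Y56.706
M4 S278
G1 X73.151 Y9.741 F3385
G1 X123.187 Y66.458
G1 X131.187 Y9.469
G1 X140.073 Y41.137
M5
G0 X85.581 Y115.718
M4 S278
G1 X145.378 Y115.718 F3385
G1 X145.378 Y60.028
G1 X85.581 Y60.028
G1 X85.581 Y115.718
M5
G0 X68.920 Y101.441
M4 S278
G1 X78.879 Y101.441 F3385
G1 X78.879 Y44.632
G1 X68.920 Y44.632
G1 X68.920 Y101.441
M5
G0 X11.564 Y45.762
M4 S790
G1 X106.077 Y104.927 F960
M5
G0 X0.000 Y0.000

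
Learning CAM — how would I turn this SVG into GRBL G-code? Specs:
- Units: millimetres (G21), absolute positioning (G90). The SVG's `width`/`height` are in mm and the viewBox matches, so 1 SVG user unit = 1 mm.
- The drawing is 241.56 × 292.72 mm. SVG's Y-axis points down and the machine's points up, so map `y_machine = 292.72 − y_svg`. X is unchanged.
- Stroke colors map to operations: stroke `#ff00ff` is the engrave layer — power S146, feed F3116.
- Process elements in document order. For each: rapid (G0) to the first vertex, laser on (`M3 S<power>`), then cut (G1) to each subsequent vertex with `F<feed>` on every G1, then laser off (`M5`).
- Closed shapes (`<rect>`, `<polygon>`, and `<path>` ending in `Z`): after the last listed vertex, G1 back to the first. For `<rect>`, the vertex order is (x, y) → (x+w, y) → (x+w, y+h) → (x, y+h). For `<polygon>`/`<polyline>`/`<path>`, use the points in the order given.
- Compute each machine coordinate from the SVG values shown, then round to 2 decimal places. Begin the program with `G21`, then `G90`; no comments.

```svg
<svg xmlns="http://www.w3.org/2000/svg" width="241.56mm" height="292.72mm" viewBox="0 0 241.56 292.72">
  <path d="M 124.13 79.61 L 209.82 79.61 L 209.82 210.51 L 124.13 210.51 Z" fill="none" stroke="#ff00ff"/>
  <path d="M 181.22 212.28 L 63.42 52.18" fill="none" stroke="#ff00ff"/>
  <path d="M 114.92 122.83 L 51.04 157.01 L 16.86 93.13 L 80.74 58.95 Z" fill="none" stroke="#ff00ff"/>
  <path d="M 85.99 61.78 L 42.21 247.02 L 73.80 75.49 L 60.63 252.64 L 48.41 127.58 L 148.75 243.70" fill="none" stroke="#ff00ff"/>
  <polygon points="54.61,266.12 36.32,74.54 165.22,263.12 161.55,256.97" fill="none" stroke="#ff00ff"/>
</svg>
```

G21
G90
G0 X124.13 Y213.11
M3 S146
G1 X209.82 Y213.11 F3116
G1 X209.82 Y82.21 F3116
G1 X124.13 Y82.21 F3116
G1 X124.13 Y213.11 F3116
M5
G0 X181.22 Y80.44
M3 S146
G1 X63.42 Y240.54 F3116
M5
G0 X114.92 Y169.89
M3 S146
G1 X51.04 Y135.71 F3116
G1 X16.86 Y199.59 F3116
G1 X80.74 Y233.77 F3116
G1 X114.92 Y169.89 F3116
M5
G0 X85.99 Y230.94
M3 S146
G1 X42.21 Y45.70 F3116
G1 X73.80 Y217.23 F3116
G1 X60.63 Y40.08 F3116
G1 X48.41 Y165.14 F3116
G1 X148.75 Y49.02 F3116
M5
G0 X54.61 Y26.60
M3 S146
G1 X36.32 Y218.18 F3116
G1 X165.22 Y29.60 F3116
G1 X161.55 Y35.75 F3116
G1 X54.61 Y26.60 F3116
M5

1 u = 1 mm; y_m = 292.72 − y.

[1] `<path>` rectangle, #ff00ff→engrave S146 F3116: (124.13,213.11) → (209.82,213.11) → (209.82,82.21) → (124.13,82.21) → (124.13,213.11) (closed)

[2] `<path>` line segment, #ff00ff→engrave S146 F3116: (181.22,80.44) → (63.42,240.54)

[3] `<path>` regular polygon, #ff00ff→engrave S146 F3116: (114.92,169.89) → (51.04,135.71) → (16.86,199.59) → (80.74,233.77) → (114.92,169.89) (closed)

[4] `<path>` open polyline, #ff00ff→engrave S146 F3116: (85.99,230.94) → (42.21,45.70) → (73.80,217.23) → (60.63,40.08) → (48.41,165.14) → (148.75,49.02)

[5] `<polygon>` closed polygon, #ff00ff→engrave S146 F3116: (54.61,26.60) → (36.32,218.18) → (165.22,29.60) → (161.55,35.75) → (54.61,26.60) (closed)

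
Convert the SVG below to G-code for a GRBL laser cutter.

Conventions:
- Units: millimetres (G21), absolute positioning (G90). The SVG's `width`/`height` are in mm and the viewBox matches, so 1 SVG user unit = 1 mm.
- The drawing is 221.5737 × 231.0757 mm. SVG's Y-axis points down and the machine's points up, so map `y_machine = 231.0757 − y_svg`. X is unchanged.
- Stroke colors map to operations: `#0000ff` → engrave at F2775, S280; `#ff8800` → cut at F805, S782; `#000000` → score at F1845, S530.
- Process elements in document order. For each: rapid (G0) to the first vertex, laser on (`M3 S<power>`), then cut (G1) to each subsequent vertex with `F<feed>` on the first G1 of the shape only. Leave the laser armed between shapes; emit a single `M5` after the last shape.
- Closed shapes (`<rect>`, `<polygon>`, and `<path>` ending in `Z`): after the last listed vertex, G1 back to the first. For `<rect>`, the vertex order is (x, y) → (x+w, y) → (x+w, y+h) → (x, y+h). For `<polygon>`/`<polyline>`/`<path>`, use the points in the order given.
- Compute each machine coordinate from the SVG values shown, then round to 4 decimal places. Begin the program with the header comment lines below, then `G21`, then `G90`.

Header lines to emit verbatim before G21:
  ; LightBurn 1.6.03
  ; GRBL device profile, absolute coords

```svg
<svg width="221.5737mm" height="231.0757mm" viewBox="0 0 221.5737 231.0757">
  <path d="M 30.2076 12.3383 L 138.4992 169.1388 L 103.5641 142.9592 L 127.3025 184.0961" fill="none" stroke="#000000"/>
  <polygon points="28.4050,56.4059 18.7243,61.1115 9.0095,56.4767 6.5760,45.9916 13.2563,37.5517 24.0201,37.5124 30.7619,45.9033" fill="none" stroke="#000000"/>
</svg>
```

; LightBurn 1.6.03
; GRBL device profile, absolute coords
G21
G90
G0 X30.2076 Y218.7374
M3 S530
G1 X138.4992 Y61.9369 F1845
G1 X103.5641 Y88.1165
G1 X127.3025 Y46.9796
G0 X28.4050 Y174.6698
M3 S530
G1 X18.7243 Y169.9642 F1845
G1 X9.0095 Y174.5990
G1 X6.5760 Y185.0841
G1 X13.2563 Y193.5240
G1 X24.0201 Y193.5633
G1 X30.7619 Y185.1724
G1 X28.4050 Y174.6698
M5

viewBox `0 0 221.5737 231.0757` with mm width/height → 1 unit = 1 mm. Flip: y_m = 231.0757 − y_svg.

**Shape 1** — `<path>` open polyline, stroke `#000000` → score (S530, F1845). Machine vertices: (30.2076,218.7374) → (138.4992,61.9369) → (103.5641,88.1165) → (127.3025,46.9796). Open path.

**Shape 2** — `<polygon>` regular polygon, stroke `#000000` → score (S530, F1845). Machine vertices: (28.4050,174.6698) → (18.7243,169.9642) → (9.0095,174.5990) → (6.5760,185.0841) → (13.2563,193.5240) → (24.0201,193.5633) → (30.7619,185.1724) → (28.4050,174.6698). Closed: final G1 returns to the first vertex.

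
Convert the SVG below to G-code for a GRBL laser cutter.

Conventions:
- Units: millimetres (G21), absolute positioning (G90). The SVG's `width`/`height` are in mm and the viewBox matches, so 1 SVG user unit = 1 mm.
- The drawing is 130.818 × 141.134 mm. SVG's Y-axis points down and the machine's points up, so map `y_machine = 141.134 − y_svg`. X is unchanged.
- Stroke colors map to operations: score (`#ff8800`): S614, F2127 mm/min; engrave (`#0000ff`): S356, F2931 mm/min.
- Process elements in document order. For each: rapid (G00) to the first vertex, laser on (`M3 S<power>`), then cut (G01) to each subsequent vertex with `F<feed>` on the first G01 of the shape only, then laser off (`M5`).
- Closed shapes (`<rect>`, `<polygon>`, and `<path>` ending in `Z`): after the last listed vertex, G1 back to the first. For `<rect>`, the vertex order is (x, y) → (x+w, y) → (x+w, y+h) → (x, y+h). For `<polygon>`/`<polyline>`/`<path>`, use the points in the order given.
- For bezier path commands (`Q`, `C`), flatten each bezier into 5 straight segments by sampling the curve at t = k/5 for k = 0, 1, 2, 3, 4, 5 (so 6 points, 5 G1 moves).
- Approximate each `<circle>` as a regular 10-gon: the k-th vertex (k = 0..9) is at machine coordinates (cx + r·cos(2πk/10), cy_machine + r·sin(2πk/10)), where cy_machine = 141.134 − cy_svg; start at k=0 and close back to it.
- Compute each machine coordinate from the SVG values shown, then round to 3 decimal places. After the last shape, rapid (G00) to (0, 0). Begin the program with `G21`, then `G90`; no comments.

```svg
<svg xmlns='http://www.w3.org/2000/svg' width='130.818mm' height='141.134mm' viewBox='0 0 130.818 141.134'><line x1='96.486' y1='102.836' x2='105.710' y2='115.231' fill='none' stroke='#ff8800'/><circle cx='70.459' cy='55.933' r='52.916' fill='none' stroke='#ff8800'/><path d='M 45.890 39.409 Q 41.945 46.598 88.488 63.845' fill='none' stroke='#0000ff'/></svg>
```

G21
G90
G00 X96.486 Y38.298
M3 S614
G01 X105.710 Y25.903 F2127
M5
G00 X123.375 Y85.201
M3 S614
G01 X113.269 Y116.304 F2127
G01 X86.811 Y135.527
G01 X54.107 Y135.527
G01 X27.649 Y116.304
G01 X17.543 Y85.201
G01 X27.649 Y54.098
G01 X54.107 Y34.875
G01 X86.811 Y34.875
G01 X113.269 Y54.098
G01 X123.375 Y85.201
M5
G00 X45.890 Y101.725
M3 S356
G01 X46.332 Y98.447 F2931
G01 X50.812 Y94.365
G01 X59.332 Y89.477
G01 X71.890 Y83.785
G01 X88.488 Y77.289
M5
G00 X0.000 Y0.000

viewBox `0 0 130.818 141.134` with mm width/height → 1 unit = 1 mm. Flip: y_m = 141.134 − y_svg.

**Shape 1** — `<line>` line segment, stroke `#ff8800` → score (S614, F2127). Machine vertices: (96.486,38.298) → (105.710,25.903). Open path.

**Shape 2** — `<circle>` circle, stroke `#ff8800` → score (S614, F2127). Machine vertices: (123.375,85.201) → (113.269,116.304) → (86.811,135.527) → (54.107,135.527) → (27.649,116.304) → (17.543,85.201) → (27.649,54.098) → (54.107,34.875) → (86.811,34.875) → (113.269,54.098) → (123.375,85.201). Closed: final G1 returns to the first vertex.

**Shape 3** — `<path>` quadratic bezier, stroke `#0000ff` → engrave (S356, F2931). Control points (SVG): P0=(45.890,39.409), P1=(41.945,46.598), P2=(88.488,63.845); sampled at t=k/5. Machine vertices: (45.890,101.725) → (46.332,98.447) → (50.812,94.365) → (59.332,89.477) → (71.890,83.785) → (88.488,77.289). Open path.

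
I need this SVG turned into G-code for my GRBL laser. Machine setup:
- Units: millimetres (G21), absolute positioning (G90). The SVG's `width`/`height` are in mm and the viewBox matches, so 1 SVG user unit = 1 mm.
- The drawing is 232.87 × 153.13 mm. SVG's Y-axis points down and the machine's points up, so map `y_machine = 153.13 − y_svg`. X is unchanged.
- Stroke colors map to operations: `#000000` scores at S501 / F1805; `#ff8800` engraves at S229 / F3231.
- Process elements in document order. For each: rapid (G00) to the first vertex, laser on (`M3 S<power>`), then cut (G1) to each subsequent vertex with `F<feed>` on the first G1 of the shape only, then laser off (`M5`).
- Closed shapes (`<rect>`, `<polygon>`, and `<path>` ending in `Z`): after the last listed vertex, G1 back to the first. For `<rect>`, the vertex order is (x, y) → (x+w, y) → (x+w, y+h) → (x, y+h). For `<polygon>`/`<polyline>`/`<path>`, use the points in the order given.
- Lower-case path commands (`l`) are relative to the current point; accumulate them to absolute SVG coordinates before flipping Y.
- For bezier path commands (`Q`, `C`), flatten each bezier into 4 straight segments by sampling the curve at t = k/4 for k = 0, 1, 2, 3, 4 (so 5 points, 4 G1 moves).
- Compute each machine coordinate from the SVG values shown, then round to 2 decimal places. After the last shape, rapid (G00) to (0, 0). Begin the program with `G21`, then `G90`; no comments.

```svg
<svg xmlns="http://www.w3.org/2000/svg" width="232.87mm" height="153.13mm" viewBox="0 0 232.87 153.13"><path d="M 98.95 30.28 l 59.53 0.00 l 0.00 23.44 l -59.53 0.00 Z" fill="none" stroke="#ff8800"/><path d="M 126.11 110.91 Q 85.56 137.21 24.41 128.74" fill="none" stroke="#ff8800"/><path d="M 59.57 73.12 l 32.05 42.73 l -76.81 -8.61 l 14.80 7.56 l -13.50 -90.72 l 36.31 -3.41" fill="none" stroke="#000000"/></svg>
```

G21
G90
G00 X98.95 Y122.85
M3 S229
G1 X158.48 Y122.85 F3231
G1 X158.48 Y99.41
G1 X98.95 Y99.41
G1 X98.95 Y122.85
M5
G00 X126.11 Y42.22
M3 S229
G1 X104.55 Y31.24 F3231
G1 X80.41 Y24.61
G1 X53.70 Y22.33
G1 X24.41 Y24.39
M5
G00 X59.57 Y80.01
M3 S501
G1 X91.62 Y37.28 F1805
G1 X14.81 Y45.89
G1 X29.61 Y38.33
G1 X16.11 Y129.05
G1 X52.42 Y132.46
M5
G00 X0.00 Y0.00

1 u = 1 mm; y_m = 153.13 − y.

[1] `<path>` rectangle, #ff8800→engrave S229 F3231: (98.95,122.85) → (158.48,122.85) → (158.48,99.41) → (98.95,99.41) → (98.95,122.85) (closed)

[2] `<path>` quadratic bezier, #ff8800→engrave S229 F3231: (126.11,42.22) → (104.55,31.24) → (80.41,24.61) → (53.70,22.33) → (24.41,24.39)

[3] `<path>` open polyline, #000000→score S501 F1805: (59.57,80.01) → (91.62,37.28) → (14.81,45.89) → (29.61,38.33) → (16.11,129.05) → (52.42,132.46)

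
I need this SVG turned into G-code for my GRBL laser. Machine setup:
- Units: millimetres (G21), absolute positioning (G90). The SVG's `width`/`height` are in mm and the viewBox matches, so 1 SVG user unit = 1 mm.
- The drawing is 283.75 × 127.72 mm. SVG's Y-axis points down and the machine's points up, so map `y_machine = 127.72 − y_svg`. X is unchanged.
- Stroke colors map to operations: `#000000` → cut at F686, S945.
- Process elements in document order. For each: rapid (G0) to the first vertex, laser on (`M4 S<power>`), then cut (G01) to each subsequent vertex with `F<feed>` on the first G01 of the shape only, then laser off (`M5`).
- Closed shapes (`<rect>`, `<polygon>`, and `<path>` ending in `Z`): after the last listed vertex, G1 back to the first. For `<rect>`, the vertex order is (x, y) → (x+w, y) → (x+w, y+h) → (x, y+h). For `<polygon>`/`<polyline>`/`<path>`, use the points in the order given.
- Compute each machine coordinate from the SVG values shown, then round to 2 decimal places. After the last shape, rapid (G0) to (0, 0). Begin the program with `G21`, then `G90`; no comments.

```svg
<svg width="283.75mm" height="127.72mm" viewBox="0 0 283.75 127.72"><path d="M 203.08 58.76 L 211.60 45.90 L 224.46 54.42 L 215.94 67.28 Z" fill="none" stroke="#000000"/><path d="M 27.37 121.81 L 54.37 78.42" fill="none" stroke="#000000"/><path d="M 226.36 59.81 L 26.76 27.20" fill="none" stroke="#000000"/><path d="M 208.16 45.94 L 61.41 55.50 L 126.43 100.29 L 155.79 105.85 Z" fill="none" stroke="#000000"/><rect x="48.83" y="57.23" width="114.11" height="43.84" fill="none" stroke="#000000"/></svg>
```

G21
G90
G0 X203.08 Y68.96
M4 S945
G01 X211.60 Y81.82 F686
G01 X224.46 Y73.30
G01 X215.94 Y60.44
G01 X203.08 Y68.96
M5
G0 X27.37 Y5.91
M4 S945
G01 X54.37 Y49.30 F686
M5
G0 X226.36 Y67.91
M4 S945
G01 X26.76 Y100.52 F686
M5
G0 X208.16 Y81.78
M4 S945
G01 X61.41 Y72.22 F686
G01 X126.43 Y27.43
G01 X155.79 Y21.87
G01 X208.16 Y81.78
M5
G0 X48.83 Y70.49
M4 S945
G01 X162.94 Y70.49 F686
G01 X162.94 Y26.65
G01 X48.83 Y26.65
G01 X48.83 Y70.49
M5
G0 X0.00 Y0.00

1 u = 1 mm; y_m = 127.72 − y.

[1] `<path>` regular polygon, #000000→cut S945 F686: (203.08,68.96) → (211.60,81.82) → (224.46,73.30) → (215.94,60.44) → (203.08,68.96) (closed)

[2] `<path>` line segment, #000000→cut S945 F686: (27.37,5.91) → (54.37,49.30)

[3] `<path>` line segment, #000000→cut S945 F686: (226.36,67.91) → (26.76,100.52)

[4] `<path>` closed polygon, #000000→cut S945 F686: (208.16,81.78) → (61.41,72.22) → (126.43,27.43) → (155.79,21.87) → (208.16,81.78) (closed)

[5] `<rect>` rectangle, #000000→cut S945 F686: (48.83,70.49) → (162.94,70.49) → (162.94,26.65) → (48.83,26.65) → (48.83,70.49) (closed)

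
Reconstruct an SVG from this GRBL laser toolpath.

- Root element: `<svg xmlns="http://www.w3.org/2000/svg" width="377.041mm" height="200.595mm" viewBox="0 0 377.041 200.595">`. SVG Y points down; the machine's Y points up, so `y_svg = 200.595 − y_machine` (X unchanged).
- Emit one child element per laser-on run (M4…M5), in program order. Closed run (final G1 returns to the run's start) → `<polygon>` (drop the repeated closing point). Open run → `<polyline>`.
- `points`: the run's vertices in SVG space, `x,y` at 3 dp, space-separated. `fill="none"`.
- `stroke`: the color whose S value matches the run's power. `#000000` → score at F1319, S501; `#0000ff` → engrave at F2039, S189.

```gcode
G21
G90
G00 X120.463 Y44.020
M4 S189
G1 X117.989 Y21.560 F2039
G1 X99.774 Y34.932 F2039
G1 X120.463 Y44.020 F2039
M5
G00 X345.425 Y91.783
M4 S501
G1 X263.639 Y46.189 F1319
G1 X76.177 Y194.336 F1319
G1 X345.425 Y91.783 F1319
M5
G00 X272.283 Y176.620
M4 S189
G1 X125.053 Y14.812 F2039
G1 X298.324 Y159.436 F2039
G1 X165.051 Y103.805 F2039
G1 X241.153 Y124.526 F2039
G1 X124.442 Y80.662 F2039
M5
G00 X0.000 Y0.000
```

Machine Y-up, SVG Y-down with viewBox height 200.595, so y_svg = 200.595 − y_machine; X carries over.

Run 1: power S189 maps to stroke `#0000ff` (engrave). The run returns to its start, so emit a `<polygon>` with points (Y-flipped): 120.463,156.575 117.989,179.035 99.774,165.663.

Run 2: the run's S501 means `#000000` (score). The run returns to its start, so emit a `<polygon>` with points (Y-flipped): 345.425,108.812 263.639,154.406 76.177,6.259.

Run 3: S189 ⇒ engrave layer `#0000ff`. The run is open, so emit a `<polyline>` with points (Y-flipped): 272.283,23.975 125.053,185.783 298.324,41.159 165.051,96.790 241.153,76.069 124.442,119.933.

<svg xmlns="http://www.w3.org/2000/svg" width="377.041mm" height="200.595mm" viewBox="0 0 377.041 200.595">
  <polygon points="120.463,156.575 117.989,179.035 99.774,165.663" fill="none" stroke="#0000ff"/>
  <polygon points="345.425,108.812 263.639,154.406 76.177,6.259" fill="none" stroke="#000000"/>
  <polyline points="272.283,23.975 125.053,185.783 298.324,41.159 165.051,96.790 241.153,76.069 124.442,119.933" fill="none" stroke="#0000ff"/>
</svg>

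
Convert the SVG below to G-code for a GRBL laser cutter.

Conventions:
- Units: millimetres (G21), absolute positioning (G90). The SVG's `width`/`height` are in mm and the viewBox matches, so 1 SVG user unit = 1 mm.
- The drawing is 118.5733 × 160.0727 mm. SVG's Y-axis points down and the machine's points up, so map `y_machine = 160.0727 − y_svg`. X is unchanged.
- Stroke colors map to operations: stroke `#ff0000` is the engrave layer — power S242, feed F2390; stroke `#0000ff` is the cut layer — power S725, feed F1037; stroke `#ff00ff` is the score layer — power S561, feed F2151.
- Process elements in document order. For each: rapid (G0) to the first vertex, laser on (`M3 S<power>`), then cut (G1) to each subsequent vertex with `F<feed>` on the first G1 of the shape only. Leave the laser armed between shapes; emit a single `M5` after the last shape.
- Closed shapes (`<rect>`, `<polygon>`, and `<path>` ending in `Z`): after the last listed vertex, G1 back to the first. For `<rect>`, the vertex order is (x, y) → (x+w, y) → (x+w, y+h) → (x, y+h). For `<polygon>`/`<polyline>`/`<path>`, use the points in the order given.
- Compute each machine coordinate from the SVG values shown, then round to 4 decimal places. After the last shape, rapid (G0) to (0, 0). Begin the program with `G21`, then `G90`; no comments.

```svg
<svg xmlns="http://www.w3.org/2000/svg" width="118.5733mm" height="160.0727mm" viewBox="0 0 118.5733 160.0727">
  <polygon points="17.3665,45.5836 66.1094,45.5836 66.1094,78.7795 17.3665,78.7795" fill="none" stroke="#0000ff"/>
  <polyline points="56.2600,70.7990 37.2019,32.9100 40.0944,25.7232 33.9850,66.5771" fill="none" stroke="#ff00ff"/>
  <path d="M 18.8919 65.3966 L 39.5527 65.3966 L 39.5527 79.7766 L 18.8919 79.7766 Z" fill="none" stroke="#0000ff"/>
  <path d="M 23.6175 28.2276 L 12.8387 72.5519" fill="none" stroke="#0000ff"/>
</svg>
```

G21
G90
G0 X17.3665 Y114.4891
M3 S725
G1 X66.1094 Y114.4891 F1037
G1 X66.1094 Y81.2932
G1 X17.3665 Y81.2932
G1 X17.3665 Y114.4891
G0 X56.2600 Y89.2737
M3 S561
G1 X37.2019 Y127.1627 F2151
G1 X40.0944 Y134.3495
G1 X33.9850 Y93.4956
G0 X18.8919 Y94.6761
M3 S725
G1 X39.5527 Y94.6761 F1037
G1 X39.5527 Y80.2961
G1 X18.8919 Y80.2961
G1 X18.8919 Y94.6761
G0 X23.6175 Y131.8451
M3 S725
G1 X12.8387 Y87.5208 F1037
M5
G0 X0.0000 Y0.0000

Since the viewBox matches the mm dimensions, user units are millimetres directly. The only transform is the Y-flip y_m = 160.0727 − y_svg.

Shape 1 is a rectangle drawn with `<polygon>`. Its stroke #0000ff means cut at S725, F1037. After flipping Y the toolpath is (17.3665,114.4891) → (66.1094,114.4891) → (66.1094,81.2932) → (17.3665,81.2932) → (17.3665,114.4891), returning to the start.

Shape 2 is a open polyline drawn with `<polyline>`. Its stroke #ff00ff means score at S561, F2151. After flipping Y the toolpath is (56.2600,89.2737) → (37.2019,127.1627) → (40.0944,134.3495) → (33.9850,93.4956).

Shape 3 is a rectangle drawn with `<path>`. Its stroke #0000ff means cut at S725, F1037. After flipping Y the toolpath is (18.8919,94.6761) → (39.5527,94.6761) → (39.5527,80.2961) → (18.8919,80.2961) → (18.8919,94.6761), returning to the start.

Shape 4 is a line segment drawn with `<path>`. Its stroke #0000ff means cut at S725, F1037. After flipping Y the toolpath is (23.6175,131.8451) → (12.8387,87.5208).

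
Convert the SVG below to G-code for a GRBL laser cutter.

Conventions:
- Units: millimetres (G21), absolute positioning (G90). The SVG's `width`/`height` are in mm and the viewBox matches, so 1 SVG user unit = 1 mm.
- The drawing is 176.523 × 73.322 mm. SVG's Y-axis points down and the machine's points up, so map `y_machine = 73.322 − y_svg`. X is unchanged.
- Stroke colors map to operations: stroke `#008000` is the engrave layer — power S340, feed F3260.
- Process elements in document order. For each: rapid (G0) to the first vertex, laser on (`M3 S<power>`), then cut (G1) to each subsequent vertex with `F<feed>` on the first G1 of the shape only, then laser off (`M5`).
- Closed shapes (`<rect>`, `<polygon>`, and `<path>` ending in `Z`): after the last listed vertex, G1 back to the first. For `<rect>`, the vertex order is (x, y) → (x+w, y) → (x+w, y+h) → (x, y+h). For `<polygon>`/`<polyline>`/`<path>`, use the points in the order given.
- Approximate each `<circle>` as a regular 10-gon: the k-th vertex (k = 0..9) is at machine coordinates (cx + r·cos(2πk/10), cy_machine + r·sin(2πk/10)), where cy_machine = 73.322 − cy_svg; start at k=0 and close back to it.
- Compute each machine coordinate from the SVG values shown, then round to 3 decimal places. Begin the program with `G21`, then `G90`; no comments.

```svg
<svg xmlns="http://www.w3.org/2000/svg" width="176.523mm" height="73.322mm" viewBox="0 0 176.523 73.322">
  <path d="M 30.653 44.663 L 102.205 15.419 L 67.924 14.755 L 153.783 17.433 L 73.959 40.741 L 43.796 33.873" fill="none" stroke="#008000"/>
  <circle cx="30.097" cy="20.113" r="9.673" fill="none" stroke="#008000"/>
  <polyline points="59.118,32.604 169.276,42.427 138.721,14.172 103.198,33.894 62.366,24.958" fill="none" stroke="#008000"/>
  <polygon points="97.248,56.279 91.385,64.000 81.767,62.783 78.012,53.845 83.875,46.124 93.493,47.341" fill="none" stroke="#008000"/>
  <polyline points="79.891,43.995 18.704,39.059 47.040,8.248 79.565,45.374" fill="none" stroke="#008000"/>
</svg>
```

G21
G90
G0 X30.653 Y28.659
M3 S340
G1 X102.205 Y57.903 F3260
G1 X67.924 Y58.567
G1 X153.783 Y55.889
G1 X73.959 Y32.581
G1 X43.796 Y39.449
M5
G0 X39.770 Y53.209
M3 S340
G1 X37.923 Y58.895 F3260
G1 X33.086 Y62.409
G1 X27.108 Y62.409
G1 X22.271 Y58.895
G1 X20.424 Y53.209
G1 X22.271 Y47.523
G1 X27.108 Y44.009
G1 X33.086 Y44.009
G1 X37.923 Y47.523
G1 X39.770 Y53.209
M5
G0 X59.118 Y40.718
M3 S340
G1 X169.276 Y30.895 F3260
G1 X138.721 Y59.150
G1 X103.198 Y39.428
G1 X62.366 Y48.364
M5
G0 X97.248 Y17.043
M3 S340
G1 X91.385 Y9.322 F3260
G1 X81.767 Y10.539
G1 X78.012 Y19.477
G1 X83.875 Y27.198
G1 X93.493 Y25.981
G1 X97.248 Y17.043
M5
G0 X79.891 Y29.327
M3 S340
G1 X18.704 Y34.263 F3260
G1 X47.040 Y65.074
G1 X79.565 Y27.948
M5

Since the viewBox matches the mm dimensions, user units are millimetres directly. The only transform is the Y-flip y_m = 73.322 − y_svg.

Shape 1 is a open polyline drawn with `<path>`. Its stroke #008000 means engrave at S340, F3260. After flipping Y the toolpath is (30.653,28.659) → (102.205,57.903) → (67.924,58.567) → (153.783,55.889) → (73.959,32.581) → (43.796,39.449).

Shape 2 is a circle drawn with `<circle>`. Its stroke #008000 means engrave at S340, F3260. After flipping Y the toolpath is (39.770,53.209) → (37.923,58.895) → (33.086,62.409) → (27.108,62.409) → (22.271,58.895) → (20.424,53.209) → (22.271,47.523) → (27.108,44.009) → (33.086,44.009) → (37.923,47.523) → (39.770,53.209), returning to the start.

Shape 3 is a open polyline drawn with `<polyline>`. Its stroke #008000 means engrave at S340, F3260. After flipping Y the toolpath is (59.118,40.718) → (169.276,30.895) → (138.721,59.150) → (103.198,39.428) → (62.366,48.364).

Shape 4 is a regular polygon drawn with `<polygon>`. Its stroke #008000 means engrave at S340, F3260. After flipping Y the toolpath is (97.248,17.043) → (91.385,9.322) → (81.767,10.539) → (78.012,19.477) → (83.875,27.198) → (93.493,25.981) → (97.248,17.043), returning to the start.

Shape 5 is a open polyline drawn with `<polyline>`. Its stroke #008000 means engrave at S340, F3260. After flipping Y the toolpath is (79.891,29.327) → (18.704,34.263) → (47.040,65.074) → (79.565,27.948).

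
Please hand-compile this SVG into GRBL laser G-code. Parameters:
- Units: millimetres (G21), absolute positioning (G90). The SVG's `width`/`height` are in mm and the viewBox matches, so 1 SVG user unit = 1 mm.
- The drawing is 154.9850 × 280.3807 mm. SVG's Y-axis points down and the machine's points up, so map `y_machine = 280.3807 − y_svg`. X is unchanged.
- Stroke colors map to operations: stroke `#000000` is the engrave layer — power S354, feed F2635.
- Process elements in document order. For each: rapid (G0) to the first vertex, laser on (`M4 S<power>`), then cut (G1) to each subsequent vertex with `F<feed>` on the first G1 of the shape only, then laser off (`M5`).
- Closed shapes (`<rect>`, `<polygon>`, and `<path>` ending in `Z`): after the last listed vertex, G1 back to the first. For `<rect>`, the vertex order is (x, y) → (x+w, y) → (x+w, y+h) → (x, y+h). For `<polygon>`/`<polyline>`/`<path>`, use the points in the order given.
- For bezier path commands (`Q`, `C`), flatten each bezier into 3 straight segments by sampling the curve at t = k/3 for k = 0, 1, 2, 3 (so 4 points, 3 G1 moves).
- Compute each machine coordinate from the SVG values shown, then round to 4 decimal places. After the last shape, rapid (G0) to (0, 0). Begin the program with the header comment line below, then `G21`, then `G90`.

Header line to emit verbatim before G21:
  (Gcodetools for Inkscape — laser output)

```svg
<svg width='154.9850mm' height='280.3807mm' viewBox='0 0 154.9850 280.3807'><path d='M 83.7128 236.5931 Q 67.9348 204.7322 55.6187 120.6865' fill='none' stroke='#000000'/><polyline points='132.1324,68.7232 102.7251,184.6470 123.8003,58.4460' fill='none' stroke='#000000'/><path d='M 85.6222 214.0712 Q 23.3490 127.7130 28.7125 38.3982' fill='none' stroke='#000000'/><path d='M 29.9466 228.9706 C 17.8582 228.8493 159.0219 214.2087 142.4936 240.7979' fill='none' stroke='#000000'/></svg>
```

viewBox `0 0 154.9850 280.3807` with mm width/height → 1 unit = 1 mm. Flip: y_m = 280.3807 − y_svg.

**Shape 1** — `<path>` quadratic bezier, stroke `#000000` → engrave (S354, F2635). Control points (SVG): P0=(83.7128,236.5931), P1=(67.9348,204.7322), P2=(55.6187,120.6865); sampled at t=k/3. Machine vertices: (83.7128,43.7876) → (73.5788,70.8265) → (64.2141,109.4620) → (55.6187,159.6942). Open path.

**Shape 2** — `<polyline>` open polyline, stroke `#000000` → engrave (S354, F2635). Machine vertices: (132.1324,211.6575) → (102.7251,95.7337) → (123.8003,221.9347). Open path.

**Shape 3** — `<path>` quadratic bezier, stroke `#000000` → engrave (S354, F2635). Control points (SVG): P0=(85.6222,214.0712), P1=(23.3490,127.7130), P2=(28.7125,38.3982); sampled at t=k/3. Machine vertices: (85.6222,66.3095) → (51.6219,124.2101) → (32.6520,182.7678) → (28.7125,241.9825). Open path.

**Shape 4** — `<path>` cubic bezier, stroke `#000000` → engrave (S354, F2635). Control points (SVG): P0=(29.9466,228.9706), P1=(17.8582,228.8493), P2=(159.0219,214.2087), P3=(142.4936,240.7979); sampled at t=k/3. Machine vertices: (29.9466,51.4101) → (57.4258,54.3064) → (117.9743,54.4935) → (142.4936,39.5828). Open path.

(Gcodetools for Inkscape — laser output)
G21
G90
G0 X83.7128 Y43.7876
M4 S354
G1 X73.5788 Y70.8265 F2635
G1 X64.2141 Y109.4620
G1 X55.6187 Y159.6942
M5
G0 X132.1324 Y211.6575
M4 S354
G1 X102.7251 Y95.7337 F2635
G1 X123.8003 Y221.9347
M5
G0 X85.6222 Y66.3095
M4 S354
G1 X51.6219 Y124.2101 F2635
G1 X32.6520 Y182.7678
G1 X28.7125 Y241.9825
M5
G0 X29.9466 Y51.4101
M4 S354
G1 X57.4258 Y54.3064 F2635
G1 X117.9743 Y54.4935
G1 X142.4936 Y39.5828
M5
G0 X0.0000 Y0.0000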